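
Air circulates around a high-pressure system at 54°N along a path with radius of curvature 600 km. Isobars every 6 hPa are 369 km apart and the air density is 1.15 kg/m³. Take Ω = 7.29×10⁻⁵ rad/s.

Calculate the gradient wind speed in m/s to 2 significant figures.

Coriolis parameter at 54°N:
f = 2Ω sin φ = 2 × 7.29×10⁻⁵ × sin 54° = 1.18×10⁻⁴ s⁻¹
Pressure gradient: |∂P/∂n| = 600 Pa / 369000 m = 1.63×10⁻³ Pa/m
Geostrophic speed: V_g = |∂P/∂n|/(fρ) = 1.63×10⁻³/(1.18×10⁻⁴ × 1.15) = 12.0 m/s
Around a high, pressure-gradient force acts outward with centrifugal, so Coriolis balances both:
fV = (1/ρ)|∂P/∂n| + V²/R  →  V² − fR·V + fR·V_g = 0
With fR = 1.18×10⁻⁴ × 600×10³ m = 70.8 m/s:
V = [fR − √((fR)² − 4 fR V_g)]/2 = [70.8 − √(70.8² − 4×70.8×12)]/2 = 15.3 m/s
Supergeostrophic (V > V_g = 12 m/s), as expected around a high.

15 m/s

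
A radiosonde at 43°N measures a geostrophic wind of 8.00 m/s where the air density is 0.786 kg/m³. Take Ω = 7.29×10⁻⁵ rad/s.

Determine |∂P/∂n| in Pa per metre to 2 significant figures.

Coriolis parameter at 43°N:
f = 2Ω sin φ = 2 × 7.29×10⁻⁵ × sin 43° = 9.94×10⁻⁵ s⁻¹
Geostrophic balance rearranged: |∂P/∂n| = f ρ V_g
|∂P/∂n| = 9.94×10⁻⁵ × 0.786 × 8.00 = 6.25×10⁻⁴ Pa/m

6.3×10⁻⁴ Pa/m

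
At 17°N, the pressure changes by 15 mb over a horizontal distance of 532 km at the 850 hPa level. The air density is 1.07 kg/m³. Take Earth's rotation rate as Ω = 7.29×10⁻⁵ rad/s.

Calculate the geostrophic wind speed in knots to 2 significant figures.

120 knots

Coriolis parameter at 17°N:
f = 2Ω sin φ = 2 × 7.29×10⁻⁵ × sin 17° = 4.26×10⁻⁵ s⁻¹
Pressure gradient: |∂P/∂n| = 1500 Pa / 532000 m = 2.82×10⁻³ Pa/m
Geostrophic balance (pressure-gradient force = Coriolis force):
V_g = (1/(fρ)) |∂P/∂n| = 2.82×10⁻³ / (4.26×10⁻⁵ × 1.07) = 61.8 m/s
Converting: 61.8 m/s × 1.944 = 120 knots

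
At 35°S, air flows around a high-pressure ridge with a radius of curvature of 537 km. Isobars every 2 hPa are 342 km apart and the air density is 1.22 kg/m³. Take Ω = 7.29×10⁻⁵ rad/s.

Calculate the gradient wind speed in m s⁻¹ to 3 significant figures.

6.74 m s⁻¹

Coriolis parameter at 35°S:
f = 2Ω sin φ = 2 × 7.29×10⁻⁵ × sin 35° = 8.36×10⁻⁵ s⁻¹
Pressure gradient: |∂P/∂n| = 200 Pa / 342000 m = 5.85×10⁻⁴ Pa/m
Geostrophic speed: V_g = |∂P/∂n|/(fρ) = 5.85×10⁻⁴/(8.36×10⁻⁵ × 1.22) = 5.73 m/s
Around a high, pressure-gradient force acts outward with centrifugal, so Coriolis balances both:
fV = (1/ρ)|∂P/∂n| + V²/R  →  V² − fR·V + fR·V_g = 0
With fR = 8.36×10⁻⁵ × 537×10³ m = 44.9 m/s:
V = [fR − √((fR)² − 4 fR V_g)]/2 = [44.9 − √(44.9² − 4×44.9×5.73)]/2 = 6.74 m/s
Supergeostrophic (V > V_g = 5.73 m/s), as expected around a high.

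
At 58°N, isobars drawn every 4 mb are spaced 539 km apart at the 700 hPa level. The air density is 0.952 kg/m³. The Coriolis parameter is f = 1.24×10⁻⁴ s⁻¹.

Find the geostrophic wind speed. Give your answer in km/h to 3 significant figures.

22.6 km/h

Pressure gradient: |∂P/∂n| = 400 Pa / 539000 m = 7.42×10⁻⁴ Pa/m
Geostrophic balance (pressure-gradient force = Coriolis force):
V_g = (1/(fρ)) |∂P/∂n| = 7.42×10⁻⁴ / (1.24×10⁻⁴ × 0.952) = 6.29 m/s
Converting: 6.29 m/s × 3.6 = 22.6 km/h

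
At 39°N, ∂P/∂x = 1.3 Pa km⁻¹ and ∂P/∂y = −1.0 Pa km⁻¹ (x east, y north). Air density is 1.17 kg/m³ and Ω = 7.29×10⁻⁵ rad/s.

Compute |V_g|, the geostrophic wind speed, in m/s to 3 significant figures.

15.3 m/s

Coriolis parameter at 39°N:
f = 2Ω sin φ = 2 × 7.29×10⁻⁵ × sin 39° = 9.18×10⁻⁵ s⁻¹
Component geostrophic relations (x east, y north):
u_g = −(1/(fρ)) ∂P/∂y,  v_g = (1/(fρ)) ∂P/∂x
u_g = −(−1.0×10⁻³)/(9.18×10⁻⁵ × 1.17) = 9.32 m/s;  v_g = (1.3×10⁻³)/(9.18×10⁻⁵ × 1.17) = 12.1 m/s
|V_g| = √(u_g² + v_g²) = 15.3 m/s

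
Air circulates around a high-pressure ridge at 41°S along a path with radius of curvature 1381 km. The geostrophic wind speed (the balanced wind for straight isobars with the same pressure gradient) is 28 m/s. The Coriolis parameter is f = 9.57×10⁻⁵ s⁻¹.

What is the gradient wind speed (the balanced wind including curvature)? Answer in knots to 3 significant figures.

78.3 knots

Around a high, pressure-gradient force acts outward with centrifugal, so Coriolis balances both:
fV = (1/ρ)|∂P/∂n| + V²/R  →  V² − fR·V + fR·V_g = 0
With fR = 9.57×10⁻⁵ × 1381×10³ m = 132 m/s:
V = [fR − √((fR)² − 4 fR V_g)]/2 = [132 − √(132² − 4×132×28)]/2 = 40.3 m/s
Supergeostrophic (V > V_g = 28 m/s), as expected around a high.
Converting: 40.3 m/s × 1.944 = 78.3 knots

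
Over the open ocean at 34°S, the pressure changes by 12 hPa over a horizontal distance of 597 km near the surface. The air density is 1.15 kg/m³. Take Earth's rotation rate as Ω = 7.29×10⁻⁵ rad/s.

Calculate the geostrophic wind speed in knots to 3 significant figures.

Coriolis parameter at 34°S:
f = 2Ω sin φ = 2 × 7.29×10⁻⁵ × sin 34° = 8.15×10⁻⁵ s⁻¹
Pressure gradient: |∂P/∂n| = 1200 Pa / 597000 m = 2.01×10⁻³ Pa/m
Geostrophic balance (pressure-gradient force = Coriolis force):
V_g = (1/(fρ)) |∂P/∂n| = 2.01×10⁻³ / (8.15×10⁻⁵ × 1.15) = 21.4 m/s
Converting: 21.4 m/s × 1.944 = 41.7 knots

41.7 knots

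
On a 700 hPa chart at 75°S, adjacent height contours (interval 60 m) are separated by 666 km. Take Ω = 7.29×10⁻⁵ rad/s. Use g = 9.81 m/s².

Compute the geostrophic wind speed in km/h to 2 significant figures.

23 km/h

Coriolis parameter at 75°S:
f = 2Ω sin φ = 2 × 7.29×10⁻⁵ × sin 75° = 1.41×10⁻⁴ s⁻¹
Height gradient: |∂Z/∂n| = 60 m / 666000 m = 9.01×10⁻⁵
On a pressure surface, geostrophic balance gives V_g = (g/f)|∂Z/∂n|:
V_g = 9.81 × 9.01×10⁻⁵ / 1.41×10⁻⁴ = 6.28 m/s
Converting: 6.28 m/s × 3.6 = 23 km/h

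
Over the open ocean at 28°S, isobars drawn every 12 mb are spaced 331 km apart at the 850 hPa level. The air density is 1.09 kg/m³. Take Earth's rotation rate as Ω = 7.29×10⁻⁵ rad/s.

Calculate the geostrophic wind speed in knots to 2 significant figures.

94 knots

Coriolis parameter at 28°S:
f = 2Ω sin φ = 2 × 7.29×10⁻⁵ × sin 28° = 6.84×10⁻⁵ s⁻¹
Pressure gradient: |∂P/∂n| = 1200 Pa / 331000 m = 3.63×10⁻³ Pa/m
Geostrophic balance (pressure-gradient force = Coriolis force):
V_g = (1/(fρ)) |∂P/∂n| = 3.63×10⁻³ / (6.84×10⁻⁵ × 1.09) = 48.6 m/s
Converting: 48.6 m/s × 1.944 = 94 knots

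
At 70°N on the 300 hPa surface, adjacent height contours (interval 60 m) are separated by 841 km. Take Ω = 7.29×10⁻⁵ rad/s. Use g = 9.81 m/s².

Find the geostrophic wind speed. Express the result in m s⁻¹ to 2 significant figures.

Coriolis parameter at 70°N:
f = 2Ω sin φ = 2 × 7.29×10⁻⁵ × sin 70° = 1.37×10⁻⁴ s⁻¹
Height gradient: |∂Z/∂n| = 60 m / 841000 m = 7.13×10⁻⁵
On a pressure surface, geostrophic balance gives V_g = (g/f)|∂Z/∂n|:
V_g = 9.81 × 7.13×10⁻⁵ / 1.37×10⁻⁴ = 5.11 m/s

5.1 m s⁻¹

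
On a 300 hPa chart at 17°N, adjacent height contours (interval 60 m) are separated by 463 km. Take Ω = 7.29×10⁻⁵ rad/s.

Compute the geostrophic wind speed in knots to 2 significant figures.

Coriolis parameter at 17°N:
f = 2Ω sin φ = 2 × 7.29×10⁻⁵ × sin 17° = 4.26×10⁻⁵ s⁻¹
Height gradient: |∂Z/∂n| = 60 m / 463000 m = 1.30×10⁻⁴
On a pressure surface, geostrophic balance gives V_g = (g/f)|∂Z/∂n|:
V_g = 9.81 × 1.30×10⁻⁴ / 4.26×10⁻⁵ = 29.8 m/s
Converting: 29.8 m/s × 1.944 = 58 knots

58 knots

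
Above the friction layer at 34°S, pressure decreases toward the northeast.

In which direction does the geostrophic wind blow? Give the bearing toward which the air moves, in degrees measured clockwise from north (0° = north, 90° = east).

The pressure-gradient force points toward the northeast (bearing 045°).
Geostrophic balance: in the Southern Hemisphere the Coriolis force deflects motion to the left, so the geostrophic wind blows 90° to the left of the pressure-gradient force (low pressure on the right).
Rotating 045° by 90° counterclockwise gives 315° — the wind blows toward the northwest.

315°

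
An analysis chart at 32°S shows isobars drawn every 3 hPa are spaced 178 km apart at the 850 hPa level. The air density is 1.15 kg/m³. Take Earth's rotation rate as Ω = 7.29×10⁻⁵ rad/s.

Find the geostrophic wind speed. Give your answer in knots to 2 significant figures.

Coriolis parameter at 32°S:
f = 2Ω sin φ = 2 × 7.29×10⁻⁵ × sin 32° = 7.73×10⁻⁵ s⁻¹
Pressure gradient: |∂P/∂n| = 300 Pa / 178000 m = 1.69×10⁻³ Pa/m
Geostrophic balance (pressure-gradient force = Coriolis force):
V_g = (1/(fρ)) |∂P/∂n| = 1.69×10⁻³ / (7.73×10⁻⁵ × 1.15) = 19.0 m/s
Converting: 19.0 m/s × 1.944 = 37 knots

37 knots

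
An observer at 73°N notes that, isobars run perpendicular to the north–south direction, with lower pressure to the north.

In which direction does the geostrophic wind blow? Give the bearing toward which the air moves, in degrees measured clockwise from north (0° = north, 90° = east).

The pressure-gradient force points toward the north (bearing 000°).
Geostrophic balance: in the Northern Hemisphere the Coriolis force deflects motion to the right, so the geostrophic wind blows 90° to the right of the pressure-gradient force (low pressure on the left).
Rotating 000° by 90° clockwise gives 090° — the wind blows toward the east.

090°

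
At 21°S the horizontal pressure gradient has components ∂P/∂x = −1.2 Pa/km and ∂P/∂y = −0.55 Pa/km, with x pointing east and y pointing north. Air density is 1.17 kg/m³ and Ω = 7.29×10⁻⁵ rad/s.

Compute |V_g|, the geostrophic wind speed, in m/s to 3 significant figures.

Coriolis parameter at 21°S:
f = 2Ω sin φ = 2 × 7.29×10⁻⁵ × sin 21° = 5.23×10⁻⁵ s⁻¹
In the Southern Hemisphere f is negative: f = −5.23×10⁻⁵ s⁻¹.
Component geostrophic relations (x east, y north):
u_g = −(1/(fρ)) ∂P/∂y,  v_g = (1/(fρ)) ∂P/∂x
u_g = −(−0.55×10⁻³)/(−5.23×10⁻⁵ × 1.17) = −9.00 m/s;  v_g = (−1.2×10⁻³)/(−5.23×10⁻⁵ × 1.17) = 19.6 m/s
|V_g| = √(u_g² + v_g²) = 21.6 m/s

21.6 m/s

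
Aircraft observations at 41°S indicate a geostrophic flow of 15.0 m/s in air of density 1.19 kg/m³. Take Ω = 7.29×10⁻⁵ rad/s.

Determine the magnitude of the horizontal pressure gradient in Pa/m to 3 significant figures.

1.71×10⁻³ Pa/m

Coriolis parameter at 41°S:
f = 2Ω sin φ = 2 × 7.29×10⁻⁵ × sin 41° = 9.57×10⁻⁵ s⁻¹
Geostrophic balance rearranged: |∂P/∂n| = f ρ V_g
|∂P/∂n| = 9.57×10⁻⁵ × 1.19 × 15.0 = 1.71×10⁻³ Pa/m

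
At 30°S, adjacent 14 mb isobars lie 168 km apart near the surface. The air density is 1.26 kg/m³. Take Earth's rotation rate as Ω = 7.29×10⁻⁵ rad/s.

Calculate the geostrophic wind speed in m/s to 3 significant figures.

90.7 m/s

Coriolis parameter at 30°S:
f = 2Ω sin φ = 2 × 7.29×10⁻⁵ × sin 30° = 7.29×10⁻⁵ s⁻¹
Pressure gradient: |∂P/∂n| = 1400 Pa / 168000 m = 8.33×10⁻³ Pa/m
Geostrophic balance (pressure-gradient force = Coriolis force):
V_g = (1/(fρ)) |∂P/∂n| = 8.33×10⁻³ / (7.29×10⁻⁵ × 1.26) = 90.7 m/s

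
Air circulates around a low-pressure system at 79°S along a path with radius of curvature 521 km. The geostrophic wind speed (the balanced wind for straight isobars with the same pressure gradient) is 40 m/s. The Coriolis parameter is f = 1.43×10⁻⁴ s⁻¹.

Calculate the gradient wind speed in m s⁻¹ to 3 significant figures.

Around a low, centrifugal force acts outward with Coriolis, so pressure-gradient force balances both:
(1/ρ)|∂P/∂n| = fV + V²/R  →  V² + fR·V − fR·V_g = 0
With fR = 1.43×10⁻⁴ × 521×10³ m = 74.5 m/s:
V = [−fR + √((fR)² + 4 fR V_g)]/2 = [−74.5 + √(74.5² + 4×74.5×40)]/2 = 28.8 m/s
Subgeostrophic (V < V_g = 40 m/s), as expected around a low.

28.8 m s⁻¹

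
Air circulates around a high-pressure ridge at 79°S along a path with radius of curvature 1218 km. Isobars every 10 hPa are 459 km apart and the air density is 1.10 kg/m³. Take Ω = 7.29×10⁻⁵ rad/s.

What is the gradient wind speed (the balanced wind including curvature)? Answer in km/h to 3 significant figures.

Coriolis parameter at 79°S:
f = 2Ω sin φ = 2 × 7.29×10⁻⁵ × sin 79° = 1.43×10⁻⁴ s⁻¹
Pressure gradient: |∂P/∂n| = 1000 Pa / 459000 m = 2.18×10⁻³ Pa/m
Geostrophic speed: V_g = |∂P/∂n|/(fρ) = 2.18×10⁻³/(1.43×10⁻⁴ × 1.10) = 13.8 m/s
Around a high, pressure-gradient force acts outward with centrifugal, so Coriolis balances both:
fV = (1/ρ)|∂P/∂n| + V²/R  →  V² − fR·V + fR·V_g = 0
With fR = 1.43×10⁻⁴ × 1218×10³ m = 174 m/s:
V = [fR − √((fR)² − 4 fR V_g)]/2 = [174 − √(174² − 4×174×13.8)]/2 = 15.2 m/s
Supergeostrophic (V > V_g = 13.8 m/s), as expected around a high.
Converting: 15.2 m/s × 3.6 = 54.6 km/h

54.6 km/h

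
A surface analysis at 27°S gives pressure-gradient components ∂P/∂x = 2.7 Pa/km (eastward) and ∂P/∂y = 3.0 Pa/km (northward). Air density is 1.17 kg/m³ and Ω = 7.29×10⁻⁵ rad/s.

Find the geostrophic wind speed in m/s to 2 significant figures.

52 m/s

Coriolis parameter at 27°S:
f = 2Ω sin φ = 2 × 7.29×10⁻⁵ × sin 27° = 6.62×10⁻⁵ s⁻¹
In the Southern Hemisphere f is negative: f = −6.62×10⁻⁵ s⁻¹.
Component geostrophic relations (x east, y north):
u_g = −(1/(fρ)) ∂P/∂y,  v_g = (1/(fρ)) ∂P/∂x
u_g = −(3.0×10⁻³)/(−6.62×10⁻⁵ × 1.17) = 38.7 m/s;  v_g = (2.7×10⁻³)/(−6.62×10⁻⁵ × 1.17) = −34.9 m/s
|V_g| = √(u_g² + v_g²) = 52.1 m/s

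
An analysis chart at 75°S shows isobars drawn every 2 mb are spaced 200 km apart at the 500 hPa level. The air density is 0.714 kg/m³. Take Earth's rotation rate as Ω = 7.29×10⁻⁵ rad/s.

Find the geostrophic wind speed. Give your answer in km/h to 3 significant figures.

Coriolis parameter at 75°S:
f = 2Ω sin φ = 2 × 7.29×10⁻⁵ × sin 75° = 1.41×10⁻⁴ s⁻¹
Pressure gradient: |∂P/∂n| = 200 Pa / 200000 m = 1.00×10⁻³ Pa/m
Geostrophic balance (pressure-gradient force = Coriolis force):
V_g = (1/(fρ)) |∂P/∂n| = 1.00×10⁻³ / (1.41×10⁻⁴ × 0.714) = 9.94 m/s
Converting: 9.94 m/s × 3.6 = 35.8 km/h

35.8 km/h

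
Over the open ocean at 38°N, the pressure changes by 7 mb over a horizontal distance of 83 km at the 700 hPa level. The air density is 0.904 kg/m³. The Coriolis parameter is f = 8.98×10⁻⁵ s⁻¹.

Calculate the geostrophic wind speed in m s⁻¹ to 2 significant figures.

Pressure gradient: |∂P/∂n| = 700 Pa / 83000 m = 8.43×10⁻³ Pa/m
Geostrophic balance (pressure-gradient force = Coriolis force):
V_g = (1/(fρ)) |∂P/∂n| = 8.43×10⁻³ / (8.98×10⁻⁵ × 0.904) = 104 m/s

100 m s⁻¹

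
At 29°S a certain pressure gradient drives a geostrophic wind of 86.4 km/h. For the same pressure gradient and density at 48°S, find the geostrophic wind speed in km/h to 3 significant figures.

With the same pressure gradient and density, V_g ∝ 1/f ∝ 1/sin φ.
V₂ = V₁ · sin φ₁ / sin φ₂ = 86.4 × sin 29° / sin 48°
V₂ = 86.4 × 0.4848/0.7431 = 56.4 km/h

56.4 km/h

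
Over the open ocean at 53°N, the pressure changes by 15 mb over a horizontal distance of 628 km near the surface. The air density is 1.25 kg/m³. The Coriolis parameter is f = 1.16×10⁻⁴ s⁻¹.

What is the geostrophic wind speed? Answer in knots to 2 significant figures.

Pressure gradient: |∂P/∂n| = 1500 Pa / 628000 m = 2.39×10⁻³ Pa/m
Geostrophic balance (pressure-gradient force = Coriolis force):
V_g = (1/(fρ)) |∂P/∂n| = 2.39×10⁻³ / (1.16×10⁻⁴ × 1.25) = 16.5 m/s
Converting: 16.5 m/s × 1.944 = 32 knots

32 knots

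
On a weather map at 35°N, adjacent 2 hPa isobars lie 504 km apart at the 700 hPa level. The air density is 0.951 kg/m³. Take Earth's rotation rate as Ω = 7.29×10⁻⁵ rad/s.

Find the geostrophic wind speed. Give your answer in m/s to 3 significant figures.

4.99 m/s

Coriolis parameter at 35°N:
f = 2Ω sin φ = 2 × 7.29×10⁻⁵ × sin 35° = 8.36×10⁻⁵ s⁻¹
Pressure gradient: |∂P/∂n| = 200 Pa / 504000 m = 3.97×10⁻⁴ Pa/m
Geostrophic balance (pressure-gradient force = Coriolis force):
V_g = (1/(fρ)) |∂P/∂n| = 3.97×10⁻⁴ / (8.36×10⁻⁵ × 0.951) = 4.99 m/s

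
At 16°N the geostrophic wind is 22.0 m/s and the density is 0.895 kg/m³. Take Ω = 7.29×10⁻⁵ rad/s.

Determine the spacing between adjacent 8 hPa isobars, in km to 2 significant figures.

1000 km

Coriolis parameter at 16°N:
f = 2Ω sin φ = 2 × 7.29×10⁻⁵ × sin 16° = 4.02×10⁻⁵ s⁻¹
Geostrophic balance rearranged: |∂P/∂n| = f ρ V_g
|∂P/∂n| = 4.02×10⁻⁵ × 0.895 × 22.0 = 7.91×10⁻⁴ Pa/m
Isobar spacing: Δn = ΔP/|∂P/∂n| = 800 Pa / 7.91×10⁻⁴ Pa/m = 1010994 m ≈ 1000 km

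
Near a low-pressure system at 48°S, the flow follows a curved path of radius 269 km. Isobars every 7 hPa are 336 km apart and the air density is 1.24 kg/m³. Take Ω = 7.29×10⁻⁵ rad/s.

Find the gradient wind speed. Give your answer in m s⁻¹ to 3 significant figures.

11.2 m s⁻¹

Coriolis parameter at 48°S:
f = 2Ω sin φ = 2 × 7.29×10⁻⁵ × sin 48° = 1.08×10⁻⁴ s⁻¹
Pressure gradient: |∂P/∂n| = 700 Pa / 336000 m = 2.08×10⁻³ Pa/m
Geostrophic speed: V_g = |∂P/∂n|/(fρ) = 2.08×10⁻³/(1.08×10⁻⁴ × 1.24) = 15.5 m/s
Around a low, centrifugal force acts outward with Coriolis, so pressure-gradient force balances both:
(1/ρ)|∂P/∂n| = fV + V²/R  →  V² + fR·V − fR·V_g = 0
With fR = 1.08×10⁻⁴ × 269×10³ m = 29.1 m/s:
V = [−fR + √((fR)² + 4 fR V_g)]/2 = [−29.1 + √(29.1² + 4×29.1×15.5)]/2 = 11.2 m/s
Subgeostrophic (V < V_g = 15.5 m/s), as expected around a low.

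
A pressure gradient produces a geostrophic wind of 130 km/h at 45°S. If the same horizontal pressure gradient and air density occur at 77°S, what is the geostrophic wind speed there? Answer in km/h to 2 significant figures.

With the same pressure gradient and density, V_g ∝ 1/f ∝ 1/sin φ.
V₂ = V₁ · sin φ₁ / sin φ₂ = 130 × sin 45° / sin 77°
V₂ = 130 × 0.7071/0.9744 = 94 km/h

94 km/h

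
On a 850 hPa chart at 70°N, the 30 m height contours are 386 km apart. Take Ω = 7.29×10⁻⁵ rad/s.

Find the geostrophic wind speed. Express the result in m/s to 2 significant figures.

Coriolis parameter at 70°N:
f = 2Ω sin φ = 2 × 7.29×10⁻⁵ × sin 70° = 1.37×10⁻⁴ s⁻¹
Height gradient: |∂Z/∂n| = 30 m / 386000 m = 7.77×10⁻⁵
On a pressure surface, geostrophic balance gives V_g = (g/f)|∂Z/∂n|:
V_g = 9.81 × 7.77×10⁻⁵ / 1.37×10⁻⁴ = 5.56 m/s

5.6 m/s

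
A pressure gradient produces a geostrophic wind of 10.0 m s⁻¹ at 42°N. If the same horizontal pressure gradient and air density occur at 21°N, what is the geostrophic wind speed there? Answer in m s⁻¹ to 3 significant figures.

18.7 m s⁻¹

With the same pressure gradient and density, V_g ∝ 1/f ∝ 1/sin φ.
V₂ = V₁ · sin φ₁ / sin φ₂ = 10.0 × sin 42° / sin 21°
V₂ = 10.0 × 0.6691/0.3584 = 18.7 m s⁻¹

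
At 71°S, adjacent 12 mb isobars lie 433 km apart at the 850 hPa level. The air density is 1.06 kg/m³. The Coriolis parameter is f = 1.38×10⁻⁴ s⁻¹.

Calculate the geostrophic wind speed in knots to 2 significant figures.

Pressure gradient: |∂P/∂n| = 1200 Pa / 433000 m = 2.77×10⁻³ Pa/m
Geostrophic balance (pressure-gradient force = Coriolis force):
V_g = (1/(fρ)) |∂P/∂n| = 2.77×10⁻³ / (1.38×10⁻⁴ × 1.06) = 18.9 m/s
Converting: 18.9 m/s × 1.944 = 37 knots

37 knots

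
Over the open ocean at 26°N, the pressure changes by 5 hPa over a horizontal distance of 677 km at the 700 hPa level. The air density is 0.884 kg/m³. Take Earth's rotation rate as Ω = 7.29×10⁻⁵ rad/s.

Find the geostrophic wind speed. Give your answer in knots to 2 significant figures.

Coriolis parameter at 26°N:
f = 2Ω sin φ = 2 × 7.29×10⁻⁵ × sin 26° = 6.39×10⁻⁵ s⁻¹
Pressure gradient: |∂P/∂n| = 500 Pa / 677000 m = 7.39×10⁻⁴ Pa/m
Geostrophic balance (pressure-gradient force = Coriolis force):
V_g = (1/(fρ)) |∂P/∂n| = 7.39×10⁻⁴ / (6.39×10⁻⁵ × 0.884) = 13.1 m/s
Converting: 13.1 m/s × 1.944 = 25 knots

25 knots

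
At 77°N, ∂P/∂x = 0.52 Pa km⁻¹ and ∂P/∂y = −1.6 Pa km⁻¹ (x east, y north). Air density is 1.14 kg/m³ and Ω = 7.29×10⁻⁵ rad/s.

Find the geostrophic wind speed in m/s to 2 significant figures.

Coriolis parameter at 77°N:
f = 2Ω sin φ = 2 × 7.29×10⁻⁵ × sin 77° = 1.42×10⁻⁴ s⁻¹
Component geostrophic relations (x east, y north):
u_g = −(1/(fρ)) ∂P/∂y,  v_g = (1/(fρ)) ∂P/∂x
u_g = −(−1.6×10⁻³)/(1.42×10⁻⁴ × 1.14) = 9.88 m/s;  v_g = (0.52×10⁻³)/(1.42×10⁻⁴ × 1.14) = 3.21 m/s
|V_g| = √(u_g² + v_g²) = 10.4 m/s

10 m/s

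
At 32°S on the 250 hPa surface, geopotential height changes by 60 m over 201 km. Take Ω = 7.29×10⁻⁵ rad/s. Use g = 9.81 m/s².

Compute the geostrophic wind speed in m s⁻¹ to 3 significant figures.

Coriolis parameter at 32°S:
f = 2Ω sin φ = 2 × 7.29×10⁻⁵ × sin 32° = 7.73×10⁻⁵ s⁻¹
Height gradient: |∂Z/∂n| = 60 m / 201000 m = 2.99×10⁻⁴
On a pressure surface, geostrophic balance gives V_g = (g/f)|∂Z/∂n|:
V_g = 9.81 × 2.99×10⁻⁴ / 7.73×10⁻⁵ = 37.9 m/s

37.9 m s⁻¹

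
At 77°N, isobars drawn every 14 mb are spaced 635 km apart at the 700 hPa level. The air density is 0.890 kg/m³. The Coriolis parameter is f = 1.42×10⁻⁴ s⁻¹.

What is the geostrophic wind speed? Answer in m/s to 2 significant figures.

17 m/s

Pressure gradient: |∂P/∂n| = 1400 Pa / 635000 m = 2.20×10⁻³ Pa/m
Geostrophic balance (pressure-gradient force = Coriolis force):
V_g = (1/(fρ)) |∂P/∂n| = 2.20×10⁻³ / (1.42×10⁻⁴ × 0.890) = 17.4 m/s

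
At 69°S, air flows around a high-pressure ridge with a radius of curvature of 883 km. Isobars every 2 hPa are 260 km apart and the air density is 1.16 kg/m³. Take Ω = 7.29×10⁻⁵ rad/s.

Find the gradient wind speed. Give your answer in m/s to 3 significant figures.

5.09 m/s

Coriolis parameter at 69°S:
f = 2Ω sin φ = 2 × 7.29×10⁻⁵ × sin 69° = 1.36×10⁻⁴ s⁻¹
Pressure gradient: |∂P/∂n| = 200 Pa / 260000 m = 7.69×10⁻⁴ Pa/m
Geostrophic speed: V_g = |∂P/∂n|/(fρ) = 7.69×10⁻⁴/(1.36×10⁻⁴ × 1.16) = 4.87 m/s
Around a high, pressure-gradient force acts outward with centrifugal, so Coriolis balances both:
fV = (1/ρ)|∂P/∂n| + V²/R  →  V² − fR·V + fR·V_g = 0
With fR = 1.36×10⁻⁴ × 883×10³ m = 120 m/s:
V = [fR − √((fR)² − 4 fR V_g)]/2 = [120 − √(120² − 4×120×4.87)]/2 = 5.09 m/s
Supergeostrophic (V > V_g = 4.87 m/s), as expected around a high.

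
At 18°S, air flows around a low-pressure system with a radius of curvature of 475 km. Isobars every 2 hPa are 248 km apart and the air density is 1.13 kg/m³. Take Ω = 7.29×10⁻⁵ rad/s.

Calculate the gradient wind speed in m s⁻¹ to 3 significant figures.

10.6 m s⁻¹

Coriolis parameter at 18°S:
f = 2Ω sin φ = 2 × 7.29×10⁻⁵ × sin 18° = 4.51×10⁻⁵ s⁻¹
Pressure gradient: |∂P/∂n| = 200 Pa / 248000 m = 8.06×10⁻⁴ Pa/m
Geostrophic speed: V_g = |∂P/∂n|/(fρ) = 8.06×10⁻⁴/(4.51×10⁻⁵ × 1.13) = 15.8 m/s
Around a low, centrifugal force acts outward with Coriolis, so pressure-gradient force balances both:
(1/ρ)|∂P/∂n| = fV + V²/R  →  V² + fR·V − fR·V_g = 0
With fR = 4.51×10⁻⁵ × 475×10³ m = 21.4 m/s:
V = [−fR + √((fR)² + 4 fR V_g)]/2 = [−21.4 + √(21.4² + 4×21.4×15.8)]/2 = 10.6 m/s
Subgeostrophic (V < V_g = 15.8 m/s), as expected around a low.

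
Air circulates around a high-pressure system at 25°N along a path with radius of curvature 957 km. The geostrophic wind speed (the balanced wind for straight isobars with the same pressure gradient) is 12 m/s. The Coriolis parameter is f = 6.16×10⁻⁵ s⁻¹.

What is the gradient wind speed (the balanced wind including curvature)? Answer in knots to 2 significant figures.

33 knots

Around a high, pressure-gradient force acts outward with centrifugal, so Coriolis balances both:
fV = (1/ρ)|∂P/∂n| + V²/R  →  V² − fR·V + fR·V_g = 0
With fR = 6.16×10⁻⁵ × 957×10³ m = 59.0 m/s:
V = [fR − √((fR)² − 4 fR V_g)]/2 = [59.0 − √(59.0² − 4×59.0×12)]/2 = 16.8 m/s
Supergeostrophic (V > V_g = 12 m/s), as expected around a high.
Converting: 16.8 m/s × 1.944 = 33 knots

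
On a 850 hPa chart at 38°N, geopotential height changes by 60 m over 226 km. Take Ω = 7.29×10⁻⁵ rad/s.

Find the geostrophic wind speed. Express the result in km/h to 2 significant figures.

Coriolis parameter at 38°N:
f = 2Ω sin φ = 2 × 7.29×10⁻⁵ × sin 38° = 8.98×10⁻⁵ s⁻¹
Height gradient: |∂Z/∂n| = 60 m / 226000 m = 2.65×10⁻⁴
On a pressure surface, geostrophic balance gives V_g = (g/f)|∂Z/∂n|:
V_g = 9.81 × 2.65×10⁻⁴ / 8.98×10⁻⁵ = 29.0 m/s
Converting: 29.0 m/s × 3.6 = 100 km/h

100 km/h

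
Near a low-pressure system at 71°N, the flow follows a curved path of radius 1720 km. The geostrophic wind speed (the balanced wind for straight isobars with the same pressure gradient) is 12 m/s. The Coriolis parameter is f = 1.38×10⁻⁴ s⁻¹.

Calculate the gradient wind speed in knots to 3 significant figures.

Around a low, centrifugal force acts outward with Coriolis, so pressure-gradient force balances both:
(1/ρ)|∂P/∂n| = fV + V²/R  →  V² + fR·V − fR·V_g = 0
With fR = 1.38×10⁻⁴ × 1720×10³ m = 237 m/s:
V = [−fR + √((fR)² + 4 fR V_g)]/2 = [−237 + √(237² + 4×237×12)]/2 = 11.4 m/s
Subgeostrophic (V < V_g = 12 m/s), as expected around a low.
Converting: 11.4 m/s × 1.944 = 22.3 knots

22.3 knots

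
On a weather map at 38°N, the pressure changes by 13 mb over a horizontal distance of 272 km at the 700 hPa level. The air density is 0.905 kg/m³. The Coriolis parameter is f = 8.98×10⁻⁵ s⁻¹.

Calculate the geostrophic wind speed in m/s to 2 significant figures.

Pressure gradient: |∂P/∂n| = 1300 Pa / 272000 m = 4.78×10⁻³ Pa/m
Geostrophic balance (pressure-gradient force = Coriolis force):
V_g = (1/(fρ)) |∂P/∂n| = 4.78×10⁻³ / (8.98×10⁻⁵ × 0.905) = 58.8 m/s

59 m/s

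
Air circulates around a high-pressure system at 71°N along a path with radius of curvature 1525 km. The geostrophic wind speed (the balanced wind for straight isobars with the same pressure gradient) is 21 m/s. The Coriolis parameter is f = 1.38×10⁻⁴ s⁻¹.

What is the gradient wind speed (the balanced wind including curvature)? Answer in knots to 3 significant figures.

Around a high, pressure-gradient force acts outward with centrifugal, so Coriolis balances both:
fV = (1/ρ)|∂P/∂n| + V²/R  →  V² − fR·V + fR·V_g = 0
With fR = 1.38×10⁻⁴ × 1525×10³ m = 210 m/s:
V = [fR − √((fR)² − 4 fR V_g)]/2 = [210 − √(210² − 4×210×21)]/2 = 23.7 m/s
Supergeostrophic (V > V_g = 21 m/s), as expected around a high.
Converting: 23.7 m/s × 1.944 = 46.0 knots

46.0 knots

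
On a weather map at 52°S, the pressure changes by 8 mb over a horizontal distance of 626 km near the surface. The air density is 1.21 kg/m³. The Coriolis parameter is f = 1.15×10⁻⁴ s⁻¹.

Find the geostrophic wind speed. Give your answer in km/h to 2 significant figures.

33 km/h

Pressure gradient: |∂P/∂n| = 800 Pa / 626000 m = 1.28×10⁻³ Pa/m
Geostrophic balance (pressure-gradient force = Coriolis force):
V_g = (1/(fρ)) |∂P/∂n| = 1.28×10⁻³ / (1.15×10⁻⁴ × 1.21) = 9.18 m/s
Converting: 9.18 m/s × 3.6 = 33 km/h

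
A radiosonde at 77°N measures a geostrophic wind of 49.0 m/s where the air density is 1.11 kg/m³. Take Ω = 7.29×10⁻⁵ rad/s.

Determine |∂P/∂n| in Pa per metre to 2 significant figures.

Coriolis parameter at 77°N:
f = 2Ω sin φ = 2 × 7.29×10⁻⁵ × sin 77° = 1.42×10⁻⁴ s⁻¹
Geostrophic balance rearranged: |∂P/∂n| = f ρ V_g
|∂P/∂n| = 1.42×10⁻⁴ × 1.11 × 49.0 = 7.73×10⁻³ Pa/m

7.7×10⁻³ Pa/m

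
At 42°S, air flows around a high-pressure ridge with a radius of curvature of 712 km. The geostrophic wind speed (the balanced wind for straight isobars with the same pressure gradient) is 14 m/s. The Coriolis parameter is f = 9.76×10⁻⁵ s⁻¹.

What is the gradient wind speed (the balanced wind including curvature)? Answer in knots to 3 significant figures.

Around a high, pressure-gradient force acts outward with centrifugal, so Coriolis balances both:
fV = (1/ρ)|∂P/∂n| + V²/R  →  V² − fR·V + fR·V_g = 0
With fR = 9.76×10⁻⁵ × 712×10³ m = 69.5 m/s:
V = [fR − √((fR)² − 4 fR V_g)]/2 = [69.5 − √(69.5² − 4×69.5×14)]/2 = 19.4 m/s
Supergeostrophic (V > V_g = 14 m/s), as expected around a high.
Converting: 19.4 m/s × 1.944 = 37.8 knots

37.8 knots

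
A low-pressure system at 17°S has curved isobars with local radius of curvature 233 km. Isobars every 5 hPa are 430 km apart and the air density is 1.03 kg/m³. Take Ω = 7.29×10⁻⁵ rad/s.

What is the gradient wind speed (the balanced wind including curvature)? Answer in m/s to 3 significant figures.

12.0 m/s

Coriolis parameter at 17°S:
f = 2Ω sin φ = 2 × 7.29×10⁻⁵ × sin 17° = 4.26×10⁻⁵ s⁻¹
Pressure gradient: |∂P/∂n| = 500 Pa / 430000 m = 1.16×10⁻³ Pa/m
Geostrophic speed: V_g = |∂P/∂n|/(fρ) = 1.16×10⁻³/(4.26×10⁻⁵ × 1.03) = 26.5 m/s
Around a low, centrifugal force acts outward with Coriolis, so pressure-gradient force balances both:
(1/ρ)|∂P/∂n| = fV + V²/R  →  V² + fR·V − fR·V_g = 0
With fR = 4.26×10⁻⁵ × 233×10³ m = 9.93 m/s:
V = [−fR + √((fR)² + 4 fR V_g)]/2 = [−9.93 + √(9.93² + 4×9.93×26.5)]/2 = 12 m/s
Subgeostrophic (V < V_g = 26.5 m/s), as expected around a low.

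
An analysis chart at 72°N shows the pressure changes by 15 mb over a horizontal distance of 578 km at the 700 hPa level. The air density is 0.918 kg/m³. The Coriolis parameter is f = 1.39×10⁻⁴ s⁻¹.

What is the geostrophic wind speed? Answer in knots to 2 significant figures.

40 knots

Pressure gradient: |∂P/∂n| = 1500 Pa / 578000 m = 2.60×10⁻³ Pa/m
Geostrophic balance (pressure-gradient force = Coriolis force):
V_g = (1/(fρ)) |∂P/∂n| = 2.60×10⁻³ / (1.39×10⁻⁴ × 0.918) = 20.3 m/s
Converting: 20.3 m/s × 1.944 = 40 knots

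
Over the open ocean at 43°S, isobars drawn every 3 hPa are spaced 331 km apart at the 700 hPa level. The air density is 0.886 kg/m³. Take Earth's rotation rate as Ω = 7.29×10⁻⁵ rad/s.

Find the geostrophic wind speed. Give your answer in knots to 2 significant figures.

Coriolis parameter at 43°S:
f = 2Ω sin φ = 2 × 7.29×10⁻⁵ × sin 43° = 9.94×10⁻⁵ s⁻¹
Pressure gradient: |∂P/∂n| = 300 Pa / 331000 m = 9.06×10⁻⁴ Pa/m
Geostrophic balance (pressure-gradient force = Coriolis force):
V_g = (1/(fρ)) |∂P/∂n| = 9.06×10⁻⁴ / (9.94×10⁻⁵ × 0.886) = 10.3 m/s
Converting: 10.3 m/s × 1.944 = 20 knots

20 knots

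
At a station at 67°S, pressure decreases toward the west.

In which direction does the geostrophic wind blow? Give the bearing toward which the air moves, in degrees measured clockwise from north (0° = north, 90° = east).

180°

The pressure-gradient force points toward the west (bearing 270°).
Geostrophic balance: in the Southern Hemisphere the Coriolis force deflects motion to the left, so the geostrophic wind blows 90° to the left of the pressure-gradient force (low pressure on the right).
Rotating 270° by 90° counterclockwise gives 180° — the wind blows toward the south.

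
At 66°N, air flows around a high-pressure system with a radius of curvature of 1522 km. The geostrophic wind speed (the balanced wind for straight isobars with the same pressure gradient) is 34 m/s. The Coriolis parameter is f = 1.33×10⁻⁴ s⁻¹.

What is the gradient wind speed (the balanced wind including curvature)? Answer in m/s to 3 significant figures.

43.2 m/s

Around a high, pressure-gradient force acts outward with centrifugal, so Coriolis balances both:
fV = (1/ρ)|∂P/∂n| + V²/R  →  V² − fR·V + fR·V_g = 0
With fR = 1.33×10⁻⁴ × 1522×10³ m = 202 m/s:
V = [fR − √((fR)² − 4 fR V_g)]/2 = [202 − √(202² − 4×202×34)]/2 = 43.2 m/s
Supergeostrophic (V > V_g = 34 m/s), as expected around a high.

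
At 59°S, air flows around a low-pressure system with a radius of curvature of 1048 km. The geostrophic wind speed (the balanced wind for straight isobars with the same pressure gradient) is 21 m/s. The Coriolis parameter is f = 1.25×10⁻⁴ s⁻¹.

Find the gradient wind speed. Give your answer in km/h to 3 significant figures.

Around a low, centrifugal force acts outward with Coriolis, so pressure-gradient force balances both:
(1/ρ)|∂P/∂n| = fV + V²/R  →  V² + fR·V − fR·V_g = 0
With fR = 1.25×10⁻⁴ × 1048×10³ m = 131 m/s:
V = [−fR + √((fR)² + 4 fR V_g)]/2 = [−131 + √(131² + 4×131×21)]/2 = 18.4 m/s
Subgeostrophic (V < V_g = 21 m/s), as expected around a low.
Converting: 18.4 m/s × 3.6 = 66.3 km/h

66.3 km/h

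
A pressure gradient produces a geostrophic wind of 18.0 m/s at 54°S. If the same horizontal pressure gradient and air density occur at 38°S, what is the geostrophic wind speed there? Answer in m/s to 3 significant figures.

23.7 m/s

With the same pressure gradient and density, V_g ∝ 1/f ∝ 1/sin φ.
V₂ = V₁ · sin φ₁ / sin φ₂ = 18.0 × sin 54° / sin 38°
V₂ = 18.0 × 0.8090/0.6157 = 23.7 m/s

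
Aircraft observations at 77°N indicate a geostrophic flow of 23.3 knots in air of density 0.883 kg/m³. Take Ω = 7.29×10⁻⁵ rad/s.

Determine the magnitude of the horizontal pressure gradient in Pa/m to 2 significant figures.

Coriolis parameter at 77°N:
f = 2Ω sin φ = 2 × 7.29×10⁻⁵ × sin 77° = 1.42×10⁻⁴ s⁻¹
Wind speed in SI: 23.3 knots = 12.0 m/s
Geostrophic balance rearranged: |∂P/∂n| = f ρ V_g
|∂P/∂n| = 1.42×10⁻⁴ × 0.883 × 12.0 = 1.50×10⁻³ Pa/m

1.5×10⁻³ Pa/m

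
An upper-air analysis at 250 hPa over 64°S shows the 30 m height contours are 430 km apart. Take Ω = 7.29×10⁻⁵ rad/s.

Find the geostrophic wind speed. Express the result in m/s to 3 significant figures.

5.22 m/s

Coriolis parameter at 64°S:
f = 2Ω sin φ = 2 × 7.29×10⁻⁵ × sin 64° = 1.31×10⁻⁴ s⁻¹
Height gradient: |∂Z/∂n| = 30 m / 430000 m = 6.98×10⁻⁵
On a pressure surface, geostrophic balance gives V_g = (g/f)|∂Z/∂n|:
V_g = 9.81 × 6.98×10⁻⁵ / 1.31×10⁻⁴ = 5.22 m/s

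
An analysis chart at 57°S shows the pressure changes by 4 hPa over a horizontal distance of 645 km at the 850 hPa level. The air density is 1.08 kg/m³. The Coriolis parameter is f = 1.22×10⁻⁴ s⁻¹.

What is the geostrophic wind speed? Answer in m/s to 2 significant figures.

Pressure gradient: |∂P/∂n| = 400 Pa / 645000 m = 6.20×10⁻⁴ Pa/m
Geostrophic balance (pressure-gradient force = Coriolis force):
V_g = (1/(fρ)) |∂P/∂n| = 6.20×10⁻⁴ / (1.22×10⁻⁴ × 1.08) = 4.71 m/s

4.7 m/s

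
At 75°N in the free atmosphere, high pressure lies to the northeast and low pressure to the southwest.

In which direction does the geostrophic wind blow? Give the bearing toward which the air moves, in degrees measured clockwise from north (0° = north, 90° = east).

315°

The pressure-gradient force points toward the southwest (bearing 225°).
Geostrophic balance: in the Northern Hemisphere the Coriolis force deflects motion to the right, so the geostrophic wind blows 90° to the right of the pressure-gradient force (low pressure on the left).
Rotating 225° by 90° clockwise gives 315° — the wind blows toward the northwest.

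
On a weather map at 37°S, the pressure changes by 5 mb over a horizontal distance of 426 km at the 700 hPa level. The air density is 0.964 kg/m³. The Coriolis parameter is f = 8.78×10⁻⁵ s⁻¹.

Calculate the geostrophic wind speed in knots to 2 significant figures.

27 knots

Pressure gradient: |∂P/∂n| = 500 Pa / 426000 m = 1.17×10⁻³ Pa/m
Geostrophic balance (pressure-gradient force = Coriolis force):
V_g = (1/(fρ)) |∂P/∂n| = 1.17×10⁻³ / (8.78×10⁻⁵ × 0.964) = 13.9 m/s
Converting: 13.9 m/s × 1.944 = 27 knots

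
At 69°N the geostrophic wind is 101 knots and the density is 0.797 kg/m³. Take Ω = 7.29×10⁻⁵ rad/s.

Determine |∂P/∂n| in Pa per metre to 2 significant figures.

5.6×10⁻³ Pa/m

Coriolis parameter at 69°N:
f = 2Ω sin φ = 2 × 7.29×10⁻⁵ × sin 69° = 1.36×10⁻⁴ s⁻¹
Wind speed in SI: 101 knots = 52.0 m/s
Geostrophic balance rearranged: |∂P/∂n| = f ρ V_g
|∂P/∂n| = 1.36×10⁻⁴ × 0.797 × 52.0 = 5.64×10⁻³ Pa/m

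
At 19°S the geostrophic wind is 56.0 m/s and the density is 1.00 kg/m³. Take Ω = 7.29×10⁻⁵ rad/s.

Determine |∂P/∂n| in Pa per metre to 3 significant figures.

Coriolis parameter at 19°S:
f = 2Ω sin φ = 2 × 7.29×10⁻⁵ × sin 19° = 4.75×10⁻⁵ s⁻¹
Geostrophic balance rearranged: |∂P/∂n| = f ρ V_g
|∂P/∂n| = 4.75×10⁻⁵ × 1.00 × 56.0 = 2.66×10⁻³ Pa/m

2.66×10⁻³ Pa/m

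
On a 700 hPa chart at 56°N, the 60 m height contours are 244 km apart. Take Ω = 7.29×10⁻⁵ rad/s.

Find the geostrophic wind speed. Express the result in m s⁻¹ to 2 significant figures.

20 m s⁻¹

Coriolis parameter at 56°N:
f = 2Ω sin φ = 2 × 7.29×10⁻⁵ × sin 56° = 1.21×10⁻⁴ s⁻¹
Height gradient: |∂Z/∂n| = 60 m / 244000 m = 2.46×10⁻⁴
On a pressure surface, geostrophic balance gives V_g = (g/f)|∂Z/∂n|:
V_g = 9.81 × 2.46×10⁻⁴ / 1.21×10⁻⁴ = 20.0 m/s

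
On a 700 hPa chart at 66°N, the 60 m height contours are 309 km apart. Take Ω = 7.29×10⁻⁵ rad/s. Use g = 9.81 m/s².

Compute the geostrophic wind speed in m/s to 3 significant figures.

Coriolis parameter at 66°N:
f = 2Ω sin φ = 2 × 7.29×10⁻⁵ × sin 66° = 1.33×10⁻⁴ s⁻¹
Height gradient: |∂Z/∂n| = 60 m / 309000 m = 1.94×10⁻⁴
On a pressure surface, geostrophic balance gives V_g = (g/f)|∂Z/∂n|:
V_g = 9.81 × 1.94×10⁻⁴ / 1.33×10⁻⁴ = 14.3 m/s

14.3 m/s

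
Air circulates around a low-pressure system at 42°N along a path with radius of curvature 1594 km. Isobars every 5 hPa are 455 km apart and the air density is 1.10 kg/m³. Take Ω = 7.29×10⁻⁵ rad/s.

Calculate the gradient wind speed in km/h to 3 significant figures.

34.7 km/h

Coriolis parameter at 42°N:
f = 2Ω sin φ = 2 × 7.29×10⁻⁵ × sin 42° = 9.76×10⁻⁵ s⁻¹
Pressure gradient: |∂P/∂n| = 500 Pa / 455000 m = 1.10×10⁻³ Pa/m
Geostrophic speed: V_g = |∂P/∂n|/(fρ) = 1.10×10⁻³/(9.76×10⁻⁵ × 1.10) = 10.2 m/s
Around a low, centrifugal force acts outward with Coriolis, so pressure-gradient force balances both:
(1/ρ)|∂P/∂n| = fV + V²/R  →  V² + fR·V − fR·V_g = 0
With fR = 9.76×10⁻⁵ × 1594×10³ m = 156 m/s:
V = [−fR + √((fR)² + 4 fR V_g)]/2 = [−156 + √(156² + 4×156×10.2)]/2 = 9.64 m/s
Subgeostrophic (V < V_g = 10.2 m/s), as expected around a low.
Converting: 9.64 m/s × 3.6 = 34.7 km/h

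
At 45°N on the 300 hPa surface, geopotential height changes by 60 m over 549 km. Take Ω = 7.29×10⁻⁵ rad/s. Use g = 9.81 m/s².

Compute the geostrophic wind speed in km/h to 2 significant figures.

37 km/h

Coriolis parameter at 45°N:
f = 2Ω sin φ = 2 × 7.29×10⁻⁵ × sin 45° = 1.03×10⁻⁴ s⁻¹
Height gradient: |∂Z/∂n| = 60 m / 549000 m = 1.09×10⁻⁴
On a pressure surface, geostrophic balance gives V_g = (g/f)|∂Z/∂n|:
V_g = 9.81 × 1.09×10⁻⁴ / 1.03×10⁻⁴ = 10.4 m/s
Converting: 10.4 m/s × 3.6 = 37 km/h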